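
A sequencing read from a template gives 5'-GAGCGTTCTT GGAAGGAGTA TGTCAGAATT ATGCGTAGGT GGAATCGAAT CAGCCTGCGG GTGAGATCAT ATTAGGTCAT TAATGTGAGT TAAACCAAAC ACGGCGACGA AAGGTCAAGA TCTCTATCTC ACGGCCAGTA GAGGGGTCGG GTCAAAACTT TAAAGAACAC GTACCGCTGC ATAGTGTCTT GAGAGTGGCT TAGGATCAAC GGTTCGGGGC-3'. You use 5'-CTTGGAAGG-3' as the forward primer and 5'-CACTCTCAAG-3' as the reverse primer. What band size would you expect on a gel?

190 bp

Forward primer CTTGGAAGG is found on the top strand at positions 8–16.
The reverse primer's reverse complement is CTTGAGAGTG, which matches the template at positions 188–197.
The product runs from position 8 to position 197, so its length is 197 − 8 + 1 = 190 bp.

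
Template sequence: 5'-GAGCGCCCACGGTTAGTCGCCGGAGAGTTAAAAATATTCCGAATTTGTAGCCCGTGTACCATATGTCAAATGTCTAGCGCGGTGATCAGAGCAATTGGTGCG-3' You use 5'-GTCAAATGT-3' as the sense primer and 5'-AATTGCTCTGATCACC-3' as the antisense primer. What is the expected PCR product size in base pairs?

The forward primer matches the template at positions 65–73.
Taking the reverse complement of AATTGCTCTGATCACC gives GGTGATCAGAGCAATT, found at positions 81–96 on the template; the primer anneals here to the top strand with its 3' end pointing upstream.
Product length = (reverse-primer end) − (forward-primer start) + 1 = 96 − 65 + 1 = 32 bp.

32 bp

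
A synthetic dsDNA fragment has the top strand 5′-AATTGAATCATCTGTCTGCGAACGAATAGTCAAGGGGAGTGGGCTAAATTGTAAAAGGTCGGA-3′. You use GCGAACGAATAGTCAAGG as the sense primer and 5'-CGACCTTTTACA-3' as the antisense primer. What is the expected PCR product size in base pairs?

Forward primer GCGAACGAATAGTCAAGG is found on the top strand at positions 18–35.
The reverse primer's reverse complement is TGTAAAAGGTCG, which matches the template at positions 50–61.
Amplicon spans positions 18–61: 44 bp.

44 bp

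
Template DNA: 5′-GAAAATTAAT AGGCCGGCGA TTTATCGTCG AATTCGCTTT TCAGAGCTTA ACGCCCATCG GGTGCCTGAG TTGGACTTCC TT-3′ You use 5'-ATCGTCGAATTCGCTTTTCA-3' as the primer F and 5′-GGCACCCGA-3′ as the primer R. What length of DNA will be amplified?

Forward primer ATCGTCGAATTCGCTTTTCA is found on the top strand at positions 24–43.
Reverse complement of the reverse primer: TCGGGTGCC. This occurs on the top strand at positions 58–66.
Product length = (reverse-primer end) − (forward-primer start) + 1 = 66 − 24 + 1 = 43 bp.

43 bp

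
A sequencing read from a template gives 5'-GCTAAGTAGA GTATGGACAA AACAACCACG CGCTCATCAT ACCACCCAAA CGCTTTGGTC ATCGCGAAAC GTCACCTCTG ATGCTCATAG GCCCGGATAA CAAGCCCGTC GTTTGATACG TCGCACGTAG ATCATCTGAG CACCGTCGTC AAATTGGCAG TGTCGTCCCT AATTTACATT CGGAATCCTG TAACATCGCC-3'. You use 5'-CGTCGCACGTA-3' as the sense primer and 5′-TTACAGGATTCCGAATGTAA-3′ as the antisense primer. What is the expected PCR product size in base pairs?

75 bp

The forward primer matches the template at positions 119–129.
Reverse complement of the reverse primer: TTACATTCGGAATCCTGTAA. This occurs on the top strand at positions 174–193.
Product length = (reverse-primer end) − (forward-primer start) + 1 = 193 − 119 + 1 = 75 bp.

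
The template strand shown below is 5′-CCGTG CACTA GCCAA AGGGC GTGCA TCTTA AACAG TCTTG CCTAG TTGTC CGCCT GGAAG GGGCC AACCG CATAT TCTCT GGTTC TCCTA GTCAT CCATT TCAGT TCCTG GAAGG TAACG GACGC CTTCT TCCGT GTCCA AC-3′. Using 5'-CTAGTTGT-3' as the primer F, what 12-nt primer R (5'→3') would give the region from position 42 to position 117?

5'-TACCTTCCAGGA-3'

The product's 3' end on the top strand is position 117.
The reverse primer anneals to the top strand over positions 106–117, i.e. to TCCTGGAAGGTA.
Its sequence written 5'→3' is the reverse complement: TACCTTCCAGGA.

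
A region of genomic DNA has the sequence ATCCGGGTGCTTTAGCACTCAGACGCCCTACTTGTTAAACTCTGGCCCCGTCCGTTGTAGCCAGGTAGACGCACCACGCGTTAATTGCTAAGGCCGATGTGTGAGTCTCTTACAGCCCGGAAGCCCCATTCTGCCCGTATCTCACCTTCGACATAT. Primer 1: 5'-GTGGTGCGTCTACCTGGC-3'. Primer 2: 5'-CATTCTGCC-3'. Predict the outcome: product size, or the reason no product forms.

No product — the primers' 3' ends point away from each other.

Primer 1 (GTGGTGCGTCTACCTGGC) has reverse complement GCCAGGTAGACGCACCAC, which matches the top strand at positions 60–77; primer 1 anneals to the top strand there with its 3' end pointing upstream toward position 60.
Primer 2 (CATTCTGCC) matches the top strand directly at positions 127–135; it anneals to the bottom strand with its 3' end pointing downstream toward position 135.
The 3' ends diverge (primer 1 extends toward position 1, primer 2 toward position 156), so the primers never converge on a shared product.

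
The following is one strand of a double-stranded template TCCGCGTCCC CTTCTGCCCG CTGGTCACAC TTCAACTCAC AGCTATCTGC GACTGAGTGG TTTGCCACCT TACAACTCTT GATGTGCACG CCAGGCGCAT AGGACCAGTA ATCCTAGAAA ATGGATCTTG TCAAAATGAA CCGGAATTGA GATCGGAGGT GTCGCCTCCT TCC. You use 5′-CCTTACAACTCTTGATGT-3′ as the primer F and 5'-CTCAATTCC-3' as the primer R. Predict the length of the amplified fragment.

84 bp

The forward primer matches the template at positions 68–85.
Reverse complement of the reverse primer: GGAATTGAG. This occurs on the top strand at positions 143–151.
The product runs from position 68 to position 151, so its length is 151 − 68 + 1 = 84 bp.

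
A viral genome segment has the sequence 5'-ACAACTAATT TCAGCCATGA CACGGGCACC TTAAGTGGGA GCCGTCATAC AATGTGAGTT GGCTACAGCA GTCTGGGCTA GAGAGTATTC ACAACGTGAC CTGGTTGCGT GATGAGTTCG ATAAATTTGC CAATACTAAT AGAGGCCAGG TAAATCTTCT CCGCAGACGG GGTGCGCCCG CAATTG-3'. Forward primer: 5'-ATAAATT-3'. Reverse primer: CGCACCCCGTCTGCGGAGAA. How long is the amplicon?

Forward primer ATAAATT is found on the top strand at positions 121–127.
Reverse complement of the reverse primer: TTCTCCGCAGACGGGGTGCG. This occurs on the top strand at positions 157–176.
Product length = (reverse-primer end) − (forward-primer start) + 1 = 176 − 121 + 1 = 56 bp.

56 bp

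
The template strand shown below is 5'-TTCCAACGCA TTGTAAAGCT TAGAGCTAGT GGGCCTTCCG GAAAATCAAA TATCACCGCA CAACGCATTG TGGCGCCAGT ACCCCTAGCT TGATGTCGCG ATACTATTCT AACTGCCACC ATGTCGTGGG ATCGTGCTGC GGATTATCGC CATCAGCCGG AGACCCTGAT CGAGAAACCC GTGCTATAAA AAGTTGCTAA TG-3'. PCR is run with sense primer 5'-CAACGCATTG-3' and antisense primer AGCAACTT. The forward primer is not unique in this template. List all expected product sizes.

The forward primer CAACGCATTG matches the top strand at positions 4–13, 61–70.
The reverse primer's reverse complement is AAGTTGCT, matching at positions 191–198.
Each forward site pairs with the reverse site to give a product ending at position 198: sizes 195, 138 bp.

195 bp, 138 bp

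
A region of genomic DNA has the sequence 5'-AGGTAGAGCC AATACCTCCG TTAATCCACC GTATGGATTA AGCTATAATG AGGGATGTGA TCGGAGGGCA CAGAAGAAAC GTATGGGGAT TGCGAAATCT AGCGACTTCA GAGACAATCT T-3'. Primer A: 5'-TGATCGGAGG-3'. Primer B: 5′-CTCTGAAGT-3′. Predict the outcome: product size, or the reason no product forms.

Primer A (TGATCGGAGG) matches the top strand at positions 58–67; it acts as a forward primer.
Primer B's reverse complement is ACTTCAGAG, matching the top strand at positions 105–113; it acts as a reverse primer.
The 3' ends face each other across positions 58–113, giving a 56 bp product.

Yes — a 56 bp product.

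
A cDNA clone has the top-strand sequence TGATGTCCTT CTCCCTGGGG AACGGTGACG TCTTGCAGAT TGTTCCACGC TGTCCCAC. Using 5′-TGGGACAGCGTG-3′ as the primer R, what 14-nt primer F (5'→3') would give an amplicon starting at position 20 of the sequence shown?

5'-GAACGGTGACGTCT-3'

The reverse primer's reverse complement CACGCTGTCCCA matches the template at positions 46–57; the product starts at position 20.
The forward primer is identical to the top strand over positions 20–33: GAACGGTGACGTCT.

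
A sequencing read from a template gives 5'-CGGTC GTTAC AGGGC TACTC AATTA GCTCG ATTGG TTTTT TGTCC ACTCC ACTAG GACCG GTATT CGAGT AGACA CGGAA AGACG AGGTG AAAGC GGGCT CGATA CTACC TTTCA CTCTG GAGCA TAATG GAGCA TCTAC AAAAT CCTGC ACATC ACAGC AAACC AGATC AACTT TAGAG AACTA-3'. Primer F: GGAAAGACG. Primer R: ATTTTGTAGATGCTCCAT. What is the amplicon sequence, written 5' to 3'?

Forward primer GGAAAGACG is found on the top strand at positions 77–85.
The reverse primer's reverse complement is ATGGAGCATCTACAAAAT, which matches the template at positions 128–145.
The product is the template from position 77 through 145 (69 bp).

5'-GGAAAGACGAGGTGAAAGCGGGCTCGATACTACCTTTCACTCTGGAGCATAATGGAGCATCTACAAAAT-3'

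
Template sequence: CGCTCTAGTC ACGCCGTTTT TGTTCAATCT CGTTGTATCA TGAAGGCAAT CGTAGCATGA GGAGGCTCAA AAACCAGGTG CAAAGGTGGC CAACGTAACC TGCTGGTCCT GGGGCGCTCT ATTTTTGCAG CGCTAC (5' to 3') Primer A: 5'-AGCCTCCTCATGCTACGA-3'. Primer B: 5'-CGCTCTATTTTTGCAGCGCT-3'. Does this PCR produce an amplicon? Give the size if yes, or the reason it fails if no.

No product — the primers' 3' ends point away from each other.

Primer A (AGCCTCCTCATGCTACGA) has reverse complement TCGTAGCATGAGGAGGCT, which matches the top strand at positions 50–67; primer A anneals to the top strand there with its 3' end pointing upstream toward position 50.
Primer B (CGCTCTATTTTTGCAGCGCT) matches the top strand directly at positions 115–134; it anneals to the bottom strand with its 3' end pointing downstream toward position 134.
The 3' ends diverge (primer A extends toward position 1, primer B toward position 136), so the primers never converge on a shared product.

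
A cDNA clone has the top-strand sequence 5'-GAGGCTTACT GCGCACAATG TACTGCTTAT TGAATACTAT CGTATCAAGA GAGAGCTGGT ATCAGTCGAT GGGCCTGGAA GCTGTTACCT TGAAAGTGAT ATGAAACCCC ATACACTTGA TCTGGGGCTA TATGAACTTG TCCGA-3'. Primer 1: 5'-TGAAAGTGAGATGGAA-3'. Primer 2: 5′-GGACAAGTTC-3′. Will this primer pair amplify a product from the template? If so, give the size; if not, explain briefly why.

No product — primer 1 has no binding site in the template.

Primer 1 (TGAAAGTGAGATGGAA) does not match the top strand, and its reverse complement TTCCATCTCACTTTCA does not match either.
With no annealing site for primer 1, no amplification occurs.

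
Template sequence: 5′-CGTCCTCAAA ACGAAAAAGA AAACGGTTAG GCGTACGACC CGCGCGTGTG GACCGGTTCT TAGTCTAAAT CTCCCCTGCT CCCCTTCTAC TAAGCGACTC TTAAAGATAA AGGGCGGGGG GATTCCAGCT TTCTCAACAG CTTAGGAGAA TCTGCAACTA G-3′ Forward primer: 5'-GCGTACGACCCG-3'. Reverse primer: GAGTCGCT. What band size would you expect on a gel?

70 bp

Scanning the template, GCGTACGACCCG occurs at positions 31–42; this primer anneals to the bottom strand there with its 3' end pointing downstream.
Taking the reverse complement of GAGTCGCT gives AGCGACTC, found at positions 93–100 on the template; the primer anneals here to the top strand with its 3' end pointing upstream.
The product runs from position 31 to position 100, so its length is 100 − 31 + 1 = 70 bp.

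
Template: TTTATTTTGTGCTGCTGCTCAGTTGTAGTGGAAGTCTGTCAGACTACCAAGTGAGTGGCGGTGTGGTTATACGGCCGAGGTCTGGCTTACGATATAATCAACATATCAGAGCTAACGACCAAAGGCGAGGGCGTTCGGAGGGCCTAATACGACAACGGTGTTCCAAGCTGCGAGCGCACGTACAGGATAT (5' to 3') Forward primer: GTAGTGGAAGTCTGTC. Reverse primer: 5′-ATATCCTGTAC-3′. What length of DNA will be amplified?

Forward primer GTAGTGGAAGTCTGTC is found on the top strand at positions 25–40.
The reverse primer's reverse complement is GTACAGGATAT, which matches the template at positions 180–190.
The product runs from position 25 to position 190, so its length is 190 − 25 + 1 = 166 bp.

166 bp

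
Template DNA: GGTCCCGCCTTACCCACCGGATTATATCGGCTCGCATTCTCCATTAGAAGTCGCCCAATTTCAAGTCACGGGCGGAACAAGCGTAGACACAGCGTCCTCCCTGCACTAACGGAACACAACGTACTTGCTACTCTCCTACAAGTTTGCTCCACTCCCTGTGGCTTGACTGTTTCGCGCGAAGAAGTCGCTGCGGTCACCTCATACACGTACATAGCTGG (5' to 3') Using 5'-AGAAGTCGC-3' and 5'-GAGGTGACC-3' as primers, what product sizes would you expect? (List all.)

The forward primer AGAAGTCGC matches the top strand at positions 46–54, 180–188.
The reverse primer's reverse complement is GGTCACCTC, matching at positions 192–200.
Each forward site pairs with the reverse site to give a product ending at position 200: sizes 155, 21 bp.

155 bp, 21 bp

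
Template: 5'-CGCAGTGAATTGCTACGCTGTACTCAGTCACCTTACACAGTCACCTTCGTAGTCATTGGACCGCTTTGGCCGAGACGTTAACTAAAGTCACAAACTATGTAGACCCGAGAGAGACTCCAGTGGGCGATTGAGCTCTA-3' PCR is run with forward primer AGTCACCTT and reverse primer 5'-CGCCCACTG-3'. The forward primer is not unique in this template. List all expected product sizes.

The forward primer AGTCACCTT matches the top strand at positions 26–34, 39–47.
The reverse primer's reverse complement is CAGTGGGCG, matching at positions 118–126.
Each forward site pairs with the reverse site to give a product ending at position 126: sizes 101, 88 bp.

101 bp, 88 bp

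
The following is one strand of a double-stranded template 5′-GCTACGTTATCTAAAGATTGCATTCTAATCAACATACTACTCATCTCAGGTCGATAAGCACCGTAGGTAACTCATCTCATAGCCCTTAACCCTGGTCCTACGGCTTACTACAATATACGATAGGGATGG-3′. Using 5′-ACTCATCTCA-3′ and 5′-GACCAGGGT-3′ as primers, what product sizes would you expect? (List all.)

59 bp, 28 bp

The forward primer ACTCATCTCA matches the top strand at positions 39–48, 70–79.
The reverse primer's reverse complement is ACCCTGGTC, matching at positions 89–97.
Each forward site pairs with the reverse site to give a product ending at position 97: sizes 59, 28 bp.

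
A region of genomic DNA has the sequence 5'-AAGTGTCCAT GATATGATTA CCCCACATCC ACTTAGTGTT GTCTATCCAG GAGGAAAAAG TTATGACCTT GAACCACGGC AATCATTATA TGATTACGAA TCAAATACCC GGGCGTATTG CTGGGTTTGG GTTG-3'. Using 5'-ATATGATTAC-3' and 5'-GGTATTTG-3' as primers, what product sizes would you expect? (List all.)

The forward primer ATATGATTAC matches the top strand at positions 12–21, 88–97.
The reverse primer's reverse complement is CAAATACC, matching at positions 102–109.
Each forward site pairs with the reverse site to give a product ending at position 109: sizes 98, 22 bp.

98 bp, 22 bp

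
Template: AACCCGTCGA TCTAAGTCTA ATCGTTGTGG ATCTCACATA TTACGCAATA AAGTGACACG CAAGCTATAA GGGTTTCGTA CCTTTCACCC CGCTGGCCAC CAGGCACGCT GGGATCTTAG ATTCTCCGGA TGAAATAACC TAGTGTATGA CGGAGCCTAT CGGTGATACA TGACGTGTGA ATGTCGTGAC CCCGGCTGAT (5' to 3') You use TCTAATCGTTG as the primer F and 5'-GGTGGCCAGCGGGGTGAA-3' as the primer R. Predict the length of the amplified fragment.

The forward primer matches the template at positions 17–27.
The reverse primer's reverse complement is TTCACCCCGCTGGCCACC, which matches the template at positions 84–101.
Product length = (reverse-primer end) − (forward-primer start) + 1 = 101 − 17 + 1 = 85 bp.

85 bp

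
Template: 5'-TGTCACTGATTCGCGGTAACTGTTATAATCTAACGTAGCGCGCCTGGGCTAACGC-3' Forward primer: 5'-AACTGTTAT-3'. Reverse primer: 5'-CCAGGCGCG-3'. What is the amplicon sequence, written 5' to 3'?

The forward primer matches the template at positions 18–26.
Taking the reverse complement of CCAGGCGCG gives CGCGCCTGG, found at positions 39–47 on the template; the primer anneals here to the top strand with its 3' end pointing upstream.
The product is the template from position 18 through 47 (30 bp).

5'-AACTGTTATAATCTAACGTAGCGCGCCTGG-3'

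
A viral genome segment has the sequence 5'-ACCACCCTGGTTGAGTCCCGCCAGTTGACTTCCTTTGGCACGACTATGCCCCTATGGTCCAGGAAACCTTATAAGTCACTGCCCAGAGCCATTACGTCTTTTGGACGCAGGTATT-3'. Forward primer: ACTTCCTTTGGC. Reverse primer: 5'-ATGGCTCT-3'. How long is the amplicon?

65 bp

The forward primer matches the template at positions 28–39.
Taking the reverse complement of ATGGCTCT gives AGAGCCAT, found at positions 85–92 on the template; the primer anneals here to the top strand with its 3' end pointing upstream.
The product runs from position 28 to position 92, so its length is 92 − 28 + 1 = 65 bp.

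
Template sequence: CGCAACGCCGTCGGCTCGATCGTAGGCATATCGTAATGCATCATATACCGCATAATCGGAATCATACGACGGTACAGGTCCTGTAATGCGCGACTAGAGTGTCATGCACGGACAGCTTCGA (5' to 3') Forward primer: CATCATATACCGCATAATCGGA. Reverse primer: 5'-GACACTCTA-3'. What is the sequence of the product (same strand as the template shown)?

Forward primer CATCATATACCGCATAATCGGA is found on the top strand at positions 39–60.
Reverse complement of the reverse primer: TAGAGTGTC. This occurs on the top strand at positions 95–103.
The product is the template from position 39 through 103 (65 bp).

5'-CATCATATACCGCATAATCGGAATCATACGACGGTACAGGTCCTGTAATGCGCGACTAGAGTGTC-3'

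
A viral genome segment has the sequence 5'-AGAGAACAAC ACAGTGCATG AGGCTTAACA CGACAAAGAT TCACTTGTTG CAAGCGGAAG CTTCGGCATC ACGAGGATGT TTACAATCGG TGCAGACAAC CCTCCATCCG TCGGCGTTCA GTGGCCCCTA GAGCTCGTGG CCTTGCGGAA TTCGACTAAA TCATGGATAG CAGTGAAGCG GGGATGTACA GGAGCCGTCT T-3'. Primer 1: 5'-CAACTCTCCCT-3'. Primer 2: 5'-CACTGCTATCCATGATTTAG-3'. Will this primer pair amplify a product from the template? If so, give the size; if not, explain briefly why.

Primer 1 (CAACTCTCCCT) does not match the top strand, and its reverse complement AGGGAGAGTTG does not match either.
With no annealing site for primer 1, no amplification occurs.

No product — primer 1 has no binding site in the template.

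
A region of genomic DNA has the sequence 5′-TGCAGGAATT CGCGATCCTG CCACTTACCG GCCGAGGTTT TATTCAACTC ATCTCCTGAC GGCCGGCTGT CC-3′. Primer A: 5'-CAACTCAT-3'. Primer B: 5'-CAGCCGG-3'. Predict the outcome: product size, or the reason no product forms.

Primer A (CAACTCAT) matches the top strand at positions 45–52; it acts as a forward primer.
Primer B's reverse complement is CCGGCTG, matching the top strand at positions 63–69; it acts as a reverse primer.
The 3' ends face each other across positions 45–69, giving a 25 bp product.

Yes — a 25 bp product.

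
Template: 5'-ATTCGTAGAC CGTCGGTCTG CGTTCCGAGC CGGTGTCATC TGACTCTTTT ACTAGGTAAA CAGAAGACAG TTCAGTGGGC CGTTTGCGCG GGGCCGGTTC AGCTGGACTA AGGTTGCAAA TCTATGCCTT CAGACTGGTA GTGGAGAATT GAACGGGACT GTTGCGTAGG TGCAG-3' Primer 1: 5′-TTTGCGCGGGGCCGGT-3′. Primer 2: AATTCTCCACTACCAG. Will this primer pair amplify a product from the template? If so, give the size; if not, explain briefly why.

Yes — a 68 bp product.

Primer 1 (TTTGCGCGGGGCCGGT) matches the top strand at positions 83–98; it acts as a forward primer.
Primer 2's reverse complement is CTGGTAGTGGAGAATT, matching the top strand at positions 135–150; it acts as a reverse primer.
The 3' ends face each other across positions 83–150, giving a 68 bp product.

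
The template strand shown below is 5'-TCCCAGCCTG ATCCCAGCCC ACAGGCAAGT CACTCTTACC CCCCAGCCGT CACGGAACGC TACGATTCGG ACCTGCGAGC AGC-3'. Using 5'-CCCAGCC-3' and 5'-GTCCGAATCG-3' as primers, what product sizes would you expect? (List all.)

The forward primer CCCAGCC matches the top strand at positions 2–8, 13–19, 42–48.
The reverse primer's reverse complement is CGATTCGGAC, matching at positions 63–72.
Each forward site pairs with the reverse site to give a product ending at position 72: sizes 71, 60, 31 bp.

71 bp, 60 bp, 31 bp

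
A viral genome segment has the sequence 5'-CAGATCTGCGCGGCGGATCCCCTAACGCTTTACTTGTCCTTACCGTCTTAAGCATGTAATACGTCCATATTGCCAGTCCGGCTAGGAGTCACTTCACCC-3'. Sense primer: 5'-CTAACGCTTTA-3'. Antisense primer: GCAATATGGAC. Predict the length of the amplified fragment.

52 bp

Forward primer CTAACGCTTTA is found on the top strand at positions 22–32.
The reverse primer's reverse complement is GTCCATATTGC, which matches the template at positions 63–73.
Amplicon spans positions 22–73: 52 bp.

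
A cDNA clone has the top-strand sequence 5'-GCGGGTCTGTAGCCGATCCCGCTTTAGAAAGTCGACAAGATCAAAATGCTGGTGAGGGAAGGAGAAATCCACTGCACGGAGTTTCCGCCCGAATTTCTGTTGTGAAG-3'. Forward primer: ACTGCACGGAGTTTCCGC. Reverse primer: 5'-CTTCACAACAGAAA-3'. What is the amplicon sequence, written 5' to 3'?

5'-ACTGCACGGAGTTTCCGCCCGAATTTCTGTTGTGAAG-3'

The forward primer matches the template at positions 71–88.
Taking the reverse complement of CTTCACAACAGAAA gives TTTCTGTTGTGAAG, found at positions 94–107 on the template; the primer anneals here to the top strand with its 3' end pointing upstream.
The product is the template from position 71 through 107 (37 bp).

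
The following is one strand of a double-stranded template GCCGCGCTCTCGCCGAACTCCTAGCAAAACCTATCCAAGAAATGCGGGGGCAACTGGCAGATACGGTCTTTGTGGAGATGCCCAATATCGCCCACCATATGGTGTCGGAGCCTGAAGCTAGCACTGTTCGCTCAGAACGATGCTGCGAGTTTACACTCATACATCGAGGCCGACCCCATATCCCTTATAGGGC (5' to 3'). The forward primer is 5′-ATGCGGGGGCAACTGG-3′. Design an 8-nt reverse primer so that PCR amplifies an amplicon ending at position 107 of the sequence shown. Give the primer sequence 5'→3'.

5'-CGACACCA-3'

The forward primer binds at positions 42–57; the product's 3' end on the top strand is position 107.
The reverse primer anneals to the top strand over positions 100–107, i.e. to TGGTGTCG.
Its sequence written 5'→3' is the reverse complement: CGACACCA.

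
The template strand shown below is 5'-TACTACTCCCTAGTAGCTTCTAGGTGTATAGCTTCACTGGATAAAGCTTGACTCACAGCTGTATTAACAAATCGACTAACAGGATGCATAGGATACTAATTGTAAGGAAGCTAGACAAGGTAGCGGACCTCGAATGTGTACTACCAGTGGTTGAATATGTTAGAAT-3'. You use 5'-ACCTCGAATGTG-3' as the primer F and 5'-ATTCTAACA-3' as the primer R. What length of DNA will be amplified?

Scanning the template, ACCTCGAATGTG occurs at positions 127–138; this primer anneals to the bottom strand there with its 3' end pointing downstream.
Reverse complement of the reverse primer: TGTTAGAAT. This occurs on the top strand at positions 158–166.
Product length = (reverse-primer end) − (forward-primer start) + 1 = 166 − 127 + 1 = 40 bp.

40 bp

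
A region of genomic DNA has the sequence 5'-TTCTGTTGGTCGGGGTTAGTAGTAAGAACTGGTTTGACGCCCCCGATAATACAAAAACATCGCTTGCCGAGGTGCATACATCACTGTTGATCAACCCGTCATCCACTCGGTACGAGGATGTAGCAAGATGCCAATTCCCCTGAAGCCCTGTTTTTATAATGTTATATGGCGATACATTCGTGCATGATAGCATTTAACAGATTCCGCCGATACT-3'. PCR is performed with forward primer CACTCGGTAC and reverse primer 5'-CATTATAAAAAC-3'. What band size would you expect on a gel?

58 bp

Scanning the template, CACTCGGTAC occurs at positions 104–113; this primer anneals to the bottom strand there with its 3' end pointing downstream.
Taking the reverse complement of CATTATAAAAAC gives GTTTTTATAATG, found at positions 150–161 on the template; the primer anneals here to the top strand with its 3' end pointing upstream.
The product runs from position 104 to position 161, so its length is 161 − 104 + 1 = 58 bp.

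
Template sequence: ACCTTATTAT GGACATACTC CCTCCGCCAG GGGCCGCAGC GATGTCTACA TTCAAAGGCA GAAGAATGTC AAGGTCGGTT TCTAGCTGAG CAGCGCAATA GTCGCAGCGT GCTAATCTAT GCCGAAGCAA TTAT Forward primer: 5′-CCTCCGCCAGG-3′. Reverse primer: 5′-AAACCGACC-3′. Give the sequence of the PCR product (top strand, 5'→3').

5'-CCTCCGCCAGGGGCCGCAGCGATGTCTACATTCAAAGGCAGAAGAATGTCAAGGTCGGTTT-3'

The forward primer matches the template at positions 21–31.
The reverse primer's reverse complement is GGTCGGTTT, which matches the template at positions 73–81.
The product is the template from position 21 through 81 (61 bp).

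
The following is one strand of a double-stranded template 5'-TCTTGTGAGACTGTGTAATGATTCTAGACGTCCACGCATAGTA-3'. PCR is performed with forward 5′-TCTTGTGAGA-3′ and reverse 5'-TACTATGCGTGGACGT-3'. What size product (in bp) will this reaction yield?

Scanning the template, TCTTGTGAGA occurs at positions 1–10; this primer anneals to the bottom strand there with its 3' end pointing downstream.
The reverse primer's reverse complement is ACGTCCACGCATAGTA, which matches the template at positions 28–43.
The product runs from position 1 to position 43, so its length is 43 − 1 + 1 = 43 bp.

43 bp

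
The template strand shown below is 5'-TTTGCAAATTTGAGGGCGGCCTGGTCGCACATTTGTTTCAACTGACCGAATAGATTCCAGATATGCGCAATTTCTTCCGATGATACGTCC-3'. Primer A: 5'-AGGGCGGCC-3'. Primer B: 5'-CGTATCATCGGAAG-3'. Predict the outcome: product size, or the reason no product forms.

Yes — a 75 bp product.

Primer A (AGGGCGGCC) matches the top strand at positions 13–21; it acts as a forward primer.
Primer B's reverse complement is CTTCCGATGATACG, matching the top strand at positions 74–87; it acts as a reverse primer.
The 3' ends face each other across positions 13–87, giving a 75 bp product.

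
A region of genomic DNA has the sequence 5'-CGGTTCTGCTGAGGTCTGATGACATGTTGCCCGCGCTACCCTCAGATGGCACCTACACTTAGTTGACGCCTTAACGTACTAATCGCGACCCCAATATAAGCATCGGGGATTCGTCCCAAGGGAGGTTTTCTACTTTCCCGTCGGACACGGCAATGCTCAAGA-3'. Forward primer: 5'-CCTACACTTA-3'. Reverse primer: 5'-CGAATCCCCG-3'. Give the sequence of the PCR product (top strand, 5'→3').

5'-CCTACACTTAGTTGACGCCTTAACGTACTAATCGCGACCCCAATATAAGCATCGGGGATTCG-3'

Forward primer CCTACACTTA is found on the top strand at positions 52–61.
Taking the reverse complement of CGAATCCCCG gives CGGGGATTCG, found at positions 104–113 on the template; the primer anneals here to the top strand with its 3' end pointing upstream.
The product is the template from position 52 through 113 (62 bp).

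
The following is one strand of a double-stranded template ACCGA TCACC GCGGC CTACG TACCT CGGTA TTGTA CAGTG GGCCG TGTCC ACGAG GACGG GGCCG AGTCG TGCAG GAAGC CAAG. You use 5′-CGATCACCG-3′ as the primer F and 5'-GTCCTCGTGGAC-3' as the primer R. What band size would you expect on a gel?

The forward primer matches the template at positions 3–11.
The reverse primer's reverse complement is GTCCACGAGGAC, which matches the template at positions 47–58.
The product runs from position 3 to position 58, so its length is 58 − 3 + 1 = 56 bp.

56 bp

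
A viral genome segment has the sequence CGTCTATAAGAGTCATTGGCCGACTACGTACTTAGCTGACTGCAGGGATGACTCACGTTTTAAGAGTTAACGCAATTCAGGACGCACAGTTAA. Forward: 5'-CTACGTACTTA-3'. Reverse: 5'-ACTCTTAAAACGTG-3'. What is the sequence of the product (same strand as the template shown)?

5'-CTACGTACTTAGCTGACTGCAGGGATGACTCACGTTTTAAGAGT-3'

Forward primer CTACGTACTTA is found on the top strand at positions 24–34.
The reverse primer's reverse complement is CACGTTTTAAGAGT, which matches the template at positions 54–67.
The product is the template from position 24 through 67 (44 bp).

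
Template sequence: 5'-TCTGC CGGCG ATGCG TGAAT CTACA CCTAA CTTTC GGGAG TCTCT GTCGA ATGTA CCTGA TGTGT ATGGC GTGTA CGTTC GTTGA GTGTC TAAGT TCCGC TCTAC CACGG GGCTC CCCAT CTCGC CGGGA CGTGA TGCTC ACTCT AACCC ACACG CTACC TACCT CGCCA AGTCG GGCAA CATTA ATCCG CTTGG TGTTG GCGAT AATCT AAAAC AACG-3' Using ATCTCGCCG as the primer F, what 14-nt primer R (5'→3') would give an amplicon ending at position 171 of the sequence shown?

5'-TTGGCGAGGTAGGT-3'

The forward primer binds at positions 119–127; the product's 3' end on the top strand is position 171.
The reverse primer anneals to the top strand over positions 158–171, i.e. to ACCTACCTCGCCAA.
Its sequence written 5'→3' is the reverse complement: TTGGCGAGGTAGGT.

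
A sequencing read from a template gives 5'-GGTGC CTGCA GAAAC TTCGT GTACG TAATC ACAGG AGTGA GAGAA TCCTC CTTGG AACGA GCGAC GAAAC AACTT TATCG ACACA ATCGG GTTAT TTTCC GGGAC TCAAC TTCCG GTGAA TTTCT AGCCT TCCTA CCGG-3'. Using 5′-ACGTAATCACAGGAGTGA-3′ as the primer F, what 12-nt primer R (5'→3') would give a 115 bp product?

The forward primer binds at positions 23–40, so a 115 bp product ends at position 23 + 115 − 1 = 137.
The reverse primer anneals to the top strand over positions 126–137, i.e. to AGCCTTCCTACC.
Its sequence written 5'→3' is the reverse complement: GGTAGGAAGGCT.

5'-GGTAGGAAGGCT-3'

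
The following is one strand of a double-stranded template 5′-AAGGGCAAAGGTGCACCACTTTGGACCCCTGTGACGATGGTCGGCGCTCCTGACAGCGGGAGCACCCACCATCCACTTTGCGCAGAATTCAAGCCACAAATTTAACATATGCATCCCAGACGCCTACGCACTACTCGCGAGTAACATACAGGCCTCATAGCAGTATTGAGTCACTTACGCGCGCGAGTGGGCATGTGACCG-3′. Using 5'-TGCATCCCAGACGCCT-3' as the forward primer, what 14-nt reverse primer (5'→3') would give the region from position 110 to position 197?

The product's 3' end on the top strand is position 197.
The reverse primer anneals to the top strand over positions 184–197, i.e. to CGAGTGGGCATGTG.
Its sequence written 5'→3' is the reverse complement: CACATGCCCACTCG.

5'-CACATGCCCACTCG-3'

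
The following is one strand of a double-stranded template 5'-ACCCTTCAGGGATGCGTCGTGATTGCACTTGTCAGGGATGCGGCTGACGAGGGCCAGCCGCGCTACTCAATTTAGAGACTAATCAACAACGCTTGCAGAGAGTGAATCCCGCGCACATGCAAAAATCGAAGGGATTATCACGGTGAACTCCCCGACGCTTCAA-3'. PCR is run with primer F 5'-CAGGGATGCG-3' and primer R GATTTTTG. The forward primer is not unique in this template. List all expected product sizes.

121 bp, 95 bp

The forward primer CAGGGATGCG matches the top strand at positions 7–16, 33–42.
The reverse primer's reverse complement is CAAAAATC, matching at positions 120–127.
Each forward site pairs with the reverse site to give a product ending at position 127: sizes 121, 95 bp.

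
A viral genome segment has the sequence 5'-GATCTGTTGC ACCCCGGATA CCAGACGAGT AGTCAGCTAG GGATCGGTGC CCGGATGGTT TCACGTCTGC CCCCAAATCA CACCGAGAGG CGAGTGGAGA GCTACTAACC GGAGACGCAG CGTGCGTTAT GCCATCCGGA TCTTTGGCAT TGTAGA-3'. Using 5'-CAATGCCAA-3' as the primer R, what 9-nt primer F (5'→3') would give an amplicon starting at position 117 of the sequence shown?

The reverse primer's reverse complement TTGGCATTG matches the template at positions 144–152; the product starts at position 117.
The forward primer is identical to the top strand over positions 117–125: GCAGCGTGC.

5'-GCAGCGTGC-3'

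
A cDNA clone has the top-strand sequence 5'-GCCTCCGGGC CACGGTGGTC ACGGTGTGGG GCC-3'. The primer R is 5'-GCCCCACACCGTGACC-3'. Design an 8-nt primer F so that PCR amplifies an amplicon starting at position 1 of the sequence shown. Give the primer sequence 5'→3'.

5'-GCCTCCGG-3'

The reverse primer's reverse complement GGTCACGGTGTGGGGC matches the template at positions 17–32; the product starts at position 1.
The forward primer is identical to the top strand over positions 1–8: GCCTCCGG.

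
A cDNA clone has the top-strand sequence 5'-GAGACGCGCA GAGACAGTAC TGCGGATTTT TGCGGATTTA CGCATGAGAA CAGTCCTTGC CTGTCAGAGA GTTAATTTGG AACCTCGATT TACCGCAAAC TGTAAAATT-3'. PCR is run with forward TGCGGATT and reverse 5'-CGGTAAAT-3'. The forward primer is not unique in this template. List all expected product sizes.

75 bp, 65 bp

The forward primer TGCGGATT matches the top strand at positions 21–28, 31–38.
The reverse primer's reverse complement is ATTTACCG, matching at positions 88–95.
Each forward site pairs with the reverse site to give a product ending at position 95: sizes 75, 65 bp.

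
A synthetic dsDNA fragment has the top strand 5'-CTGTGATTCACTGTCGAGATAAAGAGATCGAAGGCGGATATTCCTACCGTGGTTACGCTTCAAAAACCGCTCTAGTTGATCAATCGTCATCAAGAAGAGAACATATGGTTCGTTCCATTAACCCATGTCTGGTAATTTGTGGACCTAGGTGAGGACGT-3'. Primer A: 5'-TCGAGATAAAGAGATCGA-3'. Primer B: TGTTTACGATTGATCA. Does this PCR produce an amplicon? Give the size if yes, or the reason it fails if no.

Primer B (TGTTTACGATTGATCA) does not match the top strand, and its reverse complement TGATCAATCGTAAACA does not match either.
With no annealing site for primer B, no amplification occurs.

No product — primer B has no binding site in the template.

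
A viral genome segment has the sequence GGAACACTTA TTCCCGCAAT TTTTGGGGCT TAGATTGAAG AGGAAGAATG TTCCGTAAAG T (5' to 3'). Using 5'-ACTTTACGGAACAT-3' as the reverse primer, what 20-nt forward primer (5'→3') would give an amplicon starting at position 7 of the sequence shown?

5'-CTTATTCCCGCAATTTTTGG-3'

The reverse primer's reverse complement ATGTTCCGTAAAGT matches the template at positions 48–61; the product starts at position 7.
The forward primer is identical to the top strand over positions 7–26: CTTATTCCCGCAATTTTTGG.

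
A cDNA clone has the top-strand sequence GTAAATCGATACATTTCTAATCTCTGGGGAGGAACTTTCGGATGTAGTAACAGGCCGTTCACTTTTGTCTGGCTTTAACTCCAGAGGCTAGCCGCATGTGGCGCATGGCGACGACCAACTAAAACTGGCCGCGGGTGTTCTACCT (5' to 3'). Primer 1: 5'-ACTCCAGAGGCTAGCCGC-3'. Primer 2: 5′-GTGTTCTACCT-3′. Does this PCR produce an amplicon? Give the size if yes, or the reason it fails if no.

Primer 1 (ACTCCAGAGGCTAGCCGC) matches the top strand at positions 78–95 (3' end points downstream).
Primer 2 (GTGTTCTACCT) also matches the top strand directly, at positions 135–145 — its reverse complement AGGTAGAACAC is not present.
Both primers anneal to the bottom strand with 3' ends pointing the same way, so neither can prime synthesis back toward the other.

No product — both primers anneal to the same strand and extend in the same direction.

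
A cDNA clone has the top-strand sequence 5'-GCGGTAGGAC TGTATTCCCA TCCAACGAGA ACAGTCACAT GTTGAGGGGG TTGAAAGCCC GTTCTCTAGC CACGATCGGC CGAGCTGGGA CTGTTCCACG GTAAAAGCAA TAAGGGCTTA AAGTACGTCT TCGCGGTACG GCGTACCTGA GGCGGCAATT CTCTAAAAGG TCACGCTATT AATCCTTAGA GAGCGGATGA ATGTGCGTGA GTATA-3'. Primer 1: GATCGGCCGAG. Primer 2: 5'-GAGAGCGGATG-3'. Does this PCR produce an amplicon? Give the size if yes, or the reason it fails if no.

Primer 1 (GATCGGCCGAG) matches the top strand at positions 74–84 (3' end points downstream).
Primer 2 (GAGAGCGGATG) also matches the top strand directly, at positions 189–199 — its reverse complement CATCCGCTCTC is not present.
Both primers anneal to the bottom strand with 3' ends pointing the same way, so neither can prime synthesis back toward the other.

No product — both primers anneal to the same strand and extend in the same direction.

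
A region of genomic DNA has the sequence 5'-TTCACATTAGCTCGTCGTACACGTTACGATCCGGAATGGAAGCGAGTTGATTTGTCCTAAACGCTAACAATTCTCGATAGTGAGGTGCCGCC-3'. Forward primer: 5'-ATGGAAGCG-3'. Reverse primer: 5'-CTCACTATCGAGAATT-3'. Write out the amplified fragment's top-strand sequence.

The forward primer matches the template at positions 36–44.
Reverse complement of the reverse primer: AATTCTCGATAGTGAG. This occurs on the top strand at positions 69–84.
The product is the template from position 36 through 84 (49 bp).

5'-ATGGAAGCGAGTTGATTTGTCCTAAACGCTAACAATTCTCGATAGTGAG-3'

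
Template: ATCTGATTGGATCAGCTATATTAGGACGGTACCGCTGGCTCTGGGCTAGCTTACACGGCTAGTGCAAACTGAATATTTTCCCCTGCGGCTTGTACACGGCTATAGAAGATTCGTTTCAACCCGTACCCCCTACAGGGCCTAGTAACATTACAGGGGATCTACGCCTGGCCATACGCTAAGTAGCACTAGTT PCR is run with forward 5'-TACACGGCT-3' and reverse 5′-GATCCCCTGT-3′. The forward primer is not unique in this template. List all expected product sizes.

The forward primer TACACGGCT matches the top strand at positions 52–60, 93–101.
The reverse primer's reverse complement is ACAGGGGATC, matching at positions 150–159.
Each forward site pairs with the reverse site to give a product ending at position 159: sizes 108, 67 bp.

108 bp, 67 bp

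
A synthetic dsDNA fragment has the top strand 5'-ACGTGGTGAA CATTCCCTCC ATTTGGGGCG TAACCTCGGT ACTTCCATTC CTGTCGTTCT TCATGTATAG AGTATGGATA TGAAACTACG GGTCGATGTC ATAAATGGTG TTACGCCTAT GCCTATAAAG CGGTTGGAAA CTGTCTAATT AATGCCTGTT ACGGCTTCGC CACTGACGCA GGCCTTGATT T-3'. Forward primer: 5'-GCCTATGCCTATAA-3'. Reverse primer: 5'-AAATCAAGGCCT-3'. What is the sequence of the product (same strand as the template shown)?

5'-GCCTATGCCTATAAAGCGGTTGGAAACTGTCTAATTAATGCCTGTTACGGCTTCGCCACTGACGCAGGCCTTGATTT-3'

Scanning the template, GCCTATGCCTATAA occurs at positions 115–128; this primer anneals to the bottom strand there with its 3' end pointing downstream.
Taking the reverse complement of AAATCAAGGCCT gives AGGCCTTGATTT, found at positions 180–191 on the template; the primer anneals here to the top strand with its 3' end pointing upstream.
The product is the template from position 115 through 191 (77 bp).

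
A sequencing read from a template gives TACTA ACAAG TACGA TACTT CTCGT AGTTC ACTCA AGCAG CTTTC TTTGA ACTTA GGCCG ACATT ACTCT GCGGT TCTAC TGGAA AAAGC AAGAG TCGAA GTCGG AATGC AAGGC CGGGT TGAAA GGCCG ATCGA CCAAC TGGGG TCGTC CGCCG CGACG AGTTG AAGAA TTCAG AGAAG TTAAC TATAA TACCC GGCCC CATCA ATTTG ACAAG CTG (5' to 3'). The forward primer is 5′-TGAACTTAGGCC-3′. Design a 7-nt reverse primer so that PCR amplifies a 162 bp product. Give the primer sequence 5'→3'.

5'-AAATTGA-3'

The forward primer binds at positions 48–59, so a 162 bp product ends at position 48 + 162 − 1 = 209.
The reverse primer anneals to the top strand over positions 203–209, i.e. to TCAATTT.
Its sequence written 5'→3' is the reverse complement: AAATTGA.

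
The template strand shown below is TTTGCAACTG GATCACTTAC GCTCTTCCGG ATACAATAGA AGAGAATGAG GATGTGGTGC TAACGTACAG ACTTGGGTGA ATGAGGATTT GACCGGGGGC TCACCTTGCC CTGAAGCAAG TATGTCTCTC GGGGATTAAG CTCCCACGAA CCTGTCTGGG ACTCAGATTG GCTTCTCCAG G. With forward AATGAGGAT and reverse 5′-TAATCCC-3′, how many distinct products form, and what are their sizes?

The forward primer AATGAGGAT matches the top strand at positions 45–53, 80–88.
The reverse primer's reverse complement is GGGATTA, matching at positions 132–138.
Each forward site pairs with the reverse site to give a product ending at position 138: sizes 94, 59 bp.

Two products: 94 bp, 59 bp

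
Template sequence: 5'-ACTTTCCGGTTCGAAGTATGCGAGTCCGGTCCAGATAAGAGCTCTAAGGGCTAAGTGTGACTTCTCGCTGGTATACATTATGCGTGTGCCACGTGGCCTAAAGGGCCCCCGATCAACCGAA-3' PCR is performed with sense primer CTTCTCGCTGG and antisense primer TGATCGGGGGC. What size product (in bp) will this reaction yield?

55 bp

Scanning the template, CTTCTCGCTGG occurs at positions 61–71; this primer anneals to the bottom strand there with its 3' end pointing downstream.
The reverse primer's reverse complement is GCCCCCGATCA, which matches the template at positions 105–115.
The product runs from position 61 to position 115, so its length is 115 − 61 + 1 = 55 bp.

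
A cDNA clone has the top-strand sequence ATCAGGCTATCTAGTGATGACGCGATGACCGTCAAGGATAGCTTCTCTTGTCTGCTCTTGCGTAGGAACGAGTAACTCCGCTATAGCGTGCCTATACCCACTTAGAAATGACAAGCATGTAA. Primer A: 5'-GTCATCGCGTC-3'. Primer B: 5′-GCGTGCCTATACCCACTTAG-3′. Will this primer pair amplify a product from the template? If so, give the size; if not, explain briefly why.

Primer A (GTCATCGCGTC) has reverse complement GACGCGATGAC, which matches the top strand at positions 19–29; primer A anneals to the top strand there with its 3' end pointing upstream toward position 19.
Primer B (GCGTGCCTATACCCACTTAG) matches the top strand directly at positions 86–105; it anneals to the bottom strand with its 3' end pointing downstream toward position 105.
The 3' ends diverge (primer A extends toward position 1, primer B toward position 122), so the primers never converge on a shared product.

No product — the primers' 3' ends point away from each other.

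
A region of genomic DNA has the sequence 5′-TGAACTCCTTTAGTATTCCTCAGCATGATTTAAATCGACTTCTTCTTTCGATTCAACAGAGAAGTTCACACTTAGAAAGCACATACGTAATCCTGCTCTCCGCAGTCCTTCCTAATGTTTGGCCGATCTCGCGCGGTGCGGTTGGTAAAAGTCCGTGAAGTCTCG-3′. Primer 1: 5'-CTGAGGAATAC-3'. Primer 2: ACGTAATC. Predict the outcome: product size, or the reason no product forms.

Primer 1 (CTGAGGAATAC) has reverse complement GTATTCCTCAG, which matches the top strand at positions 13–23; primer 1 anneals to the top strand there with its 3' end pointing upstream toward position 13.
Primer 2 (ACGTAATC) matches the top strand directly at positions 85–92; it anneals to the bottom strand with its 3' end pointing downstream toward position 92.
The 3' ends diverge (primer 1 extends toward position 1, primer 2 toward position 165), so the primers never converge on a shared product.

No product — the primers' 3' ends point away from each other.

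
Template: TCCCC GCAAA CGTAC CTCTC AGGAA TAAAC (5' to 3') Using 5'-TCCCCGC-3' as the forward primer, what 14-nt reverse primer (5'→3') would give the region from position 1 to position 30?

5'-GTTTATTCCTGAGA-3'

The product's 3' end on the top strand is position 30.
The reverse primer anneals to the top strand over positions 17–30, i.e. to TCTCAGGAATAAAC.
Its sequence written 5'→3' is the reverse complement: GTTTATTCCTGAGA.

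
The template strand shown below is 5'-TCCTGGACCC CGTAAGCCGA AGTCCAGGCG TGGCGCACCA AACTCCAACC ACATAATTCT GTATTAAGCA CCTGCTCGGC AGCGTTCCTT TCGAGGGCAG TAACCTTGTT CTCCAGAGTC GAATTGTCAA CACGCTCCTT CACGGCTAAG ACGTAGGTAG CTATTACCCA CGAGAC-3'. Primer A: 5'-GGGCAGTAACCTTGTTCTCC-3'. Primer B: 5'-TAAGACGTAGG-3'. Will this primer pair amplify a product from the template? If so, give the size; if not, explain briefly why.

No product — both primers anneal to the same strand and extend in the same direction.

Primer A (GGGCAGTAACCTTGTTCTCC) matches the top strand at positions 95–114 (3' end points downstream).
Primer B (TAAGACGTAGG) also matches the top strand directly, at positions 147–157 — its reverse complement CCTACGTCTTA is not present.
Both primers anneal to the bottom strand with 3' ends pointing the same way, so neither can prime synthesis back toward the other.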